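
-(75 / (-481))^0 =-1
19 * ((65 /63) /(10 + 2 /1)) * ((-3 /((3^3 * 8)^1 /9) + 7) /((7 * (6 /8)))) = 67925 /31752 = 2.14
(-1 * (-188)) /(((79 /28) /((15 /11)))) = 78960 /869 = 90.86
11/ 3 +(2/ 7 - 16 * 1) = -253/ 21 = -12.05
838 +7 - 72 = 773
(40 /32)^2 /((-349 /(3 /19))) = -75 /106096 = -0.00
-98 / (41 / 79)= -7742 / 41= -188.83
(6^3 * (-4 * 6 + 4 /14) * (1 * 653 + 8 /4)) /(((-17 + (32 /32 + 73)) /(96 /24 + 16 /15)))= -2087616 /7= -298230.86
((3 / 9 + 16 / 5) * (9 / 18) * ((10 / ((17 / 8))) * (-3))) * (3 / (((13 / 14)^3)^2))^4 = -110388474511146894731779353083904 / 9227613096364298717117121137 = -11962.84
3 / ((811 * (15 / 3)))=0.00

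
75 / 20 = 3.75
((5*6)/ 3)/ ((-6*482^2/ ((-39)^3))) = 98865/ 232324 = 0.43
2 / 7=0.29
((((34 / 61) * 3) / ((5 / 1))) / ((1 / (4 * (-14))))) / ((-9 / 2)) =3808 / 915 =4.16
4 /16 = 1 /4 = 0.25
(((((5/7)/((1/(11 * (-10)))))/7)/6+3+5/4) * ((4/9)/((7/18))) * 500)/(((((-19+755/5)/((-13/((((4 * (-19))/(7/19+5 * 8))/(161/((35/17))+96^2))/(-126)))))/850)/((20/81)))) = -275503663900075000/15760899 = -17480199822.36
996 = 996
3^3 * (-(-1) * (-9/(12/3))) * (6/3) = -243/2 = -121.50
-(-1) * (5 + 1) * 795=4770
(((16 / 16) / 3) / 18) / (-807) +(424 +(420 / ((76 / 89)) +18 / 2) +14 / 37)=28344437837 / 30635334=925.22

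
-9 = -9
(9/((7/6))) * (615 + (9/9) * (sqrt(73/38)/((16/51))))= 4778.37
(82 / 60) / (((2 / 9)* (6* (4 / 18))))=369 / 80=4.61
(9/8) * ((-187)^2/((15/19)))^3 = 293298905328058531/3000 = 97766301776019.51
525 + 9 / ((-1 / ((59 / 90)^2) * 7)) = 3304019 / 6300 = 524.45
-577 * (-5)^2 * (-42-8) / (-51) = -721250 / 51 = -14142.16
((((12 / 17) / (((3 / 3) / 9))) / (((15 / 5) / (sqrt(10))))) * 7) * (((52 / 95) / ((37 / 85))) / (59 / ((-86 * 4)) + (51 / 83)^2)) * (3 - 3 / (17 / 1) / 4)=120035920032 * sqrt(10) / 448891511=845.61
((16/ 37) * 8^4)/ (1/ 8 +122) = 524288/ 36149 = 14.50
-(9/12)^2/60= -3/320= -0.01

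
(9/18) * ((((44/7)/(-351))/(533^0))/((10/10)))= -22/2457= -0.01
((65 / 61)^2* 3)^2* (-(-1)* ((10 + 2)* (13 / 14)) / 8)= 6265569375 / 387683548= 16.16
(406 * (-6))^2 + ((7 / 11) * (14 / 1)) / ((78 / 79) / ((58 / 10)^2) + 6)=13074074771863 / 2203212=5934097.48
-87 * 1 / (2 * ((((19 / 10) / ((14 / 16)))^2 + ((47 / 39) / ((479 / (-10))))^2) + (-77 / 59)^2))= -129467155257469575 / 19104534218848682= -6.78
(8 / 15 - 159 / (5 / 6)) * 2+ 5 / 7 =-39881 / 105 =-379.82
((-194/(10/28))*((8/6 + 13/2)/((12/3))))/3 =-31913/90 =-354.59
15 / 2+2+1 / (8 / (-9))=67 / 8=8.38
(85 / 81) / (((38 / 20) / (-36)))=-3400 / 171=-19.88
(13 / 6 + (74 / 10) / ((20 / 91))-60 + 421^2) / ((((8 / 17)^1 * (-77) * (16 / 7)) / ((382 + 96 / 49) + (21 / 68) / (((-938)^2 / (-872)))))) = -6106544722481681 / 7432922112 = -821553.71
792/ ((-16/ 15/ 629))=-934065/ 2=-467032.50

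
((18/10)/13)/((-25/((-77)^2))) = -53361/1625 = -32.84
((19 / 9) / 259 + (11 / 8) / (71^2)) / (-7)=-791873 / 658031976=-0.00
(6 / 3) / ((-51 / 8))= -16 / 51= -0.31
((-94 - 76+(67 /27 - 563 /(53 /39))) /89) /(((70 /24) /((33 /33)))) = -3330232 /1485855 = -2.24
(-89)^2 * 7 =55447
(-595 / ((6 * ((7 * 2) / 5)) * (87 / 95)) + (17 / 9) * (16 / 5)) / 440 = -170323 / 2296800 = -0.07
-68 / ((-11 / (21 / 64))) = 357 / 176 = 2.03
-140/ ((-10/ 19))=266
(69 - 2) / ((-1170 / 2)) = -67 / 585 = -0.11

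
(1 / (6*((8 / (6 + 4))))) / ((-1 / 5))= -25 / 24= -1.04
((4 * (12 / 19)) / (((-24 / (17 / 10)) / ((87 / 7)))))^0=1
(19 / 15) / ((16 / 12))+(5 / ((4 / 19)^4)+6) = 3266921 / 1280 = 2552.28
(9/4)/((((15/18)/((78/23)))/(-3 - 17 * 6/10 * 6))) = -338013/575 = -587.85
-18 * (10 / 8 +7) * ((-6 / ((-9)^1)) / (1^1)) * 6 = -594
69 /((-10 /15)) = -103.50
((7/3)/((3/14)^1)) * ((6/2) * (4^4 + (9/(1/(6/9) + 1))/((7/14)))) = 128968/15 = 8597.87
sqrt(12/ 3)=2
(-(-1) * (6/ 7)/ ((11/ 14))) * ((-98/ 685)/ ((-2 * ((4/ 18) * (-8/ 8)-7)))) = -5292/ 489775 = -0.01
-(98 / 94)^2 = -2401 / 2209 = -1.09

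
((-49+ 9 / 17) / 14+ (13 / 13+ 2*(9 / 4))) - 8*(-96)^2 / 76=-4377601 / 4522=-968.07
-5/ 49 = -0.10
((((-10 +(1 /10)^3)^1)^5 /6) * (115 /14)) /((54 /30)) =-85142601110259301851 /1120000000000000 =-76020.18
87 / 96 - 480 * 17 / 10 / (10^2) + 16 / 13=-62639 / 10400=-6.02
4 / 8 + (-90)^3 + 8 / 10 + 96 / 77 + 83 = -561264129 / 770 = -728914.45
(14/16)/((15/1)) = 7/120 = 0.06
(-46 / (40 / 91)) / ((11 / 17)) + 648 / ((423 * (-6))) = -1674947 / 10340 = -161.99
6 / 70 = 0.09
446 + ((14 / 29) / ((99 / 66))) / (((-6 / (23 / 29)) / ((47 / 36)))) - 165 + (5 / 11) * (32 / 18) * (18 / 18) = 422251825 / 1498662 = 281.75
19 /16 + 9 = 10.19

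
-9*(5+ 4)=-81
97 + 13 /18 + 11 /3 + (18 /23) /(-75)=1049267 /10350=101.38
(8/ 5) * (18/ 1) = 144/ 5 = 28.80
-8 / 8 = -1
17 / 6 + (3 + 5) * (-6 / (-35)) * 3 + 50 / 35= 1759 / 210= 8.38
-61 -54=-115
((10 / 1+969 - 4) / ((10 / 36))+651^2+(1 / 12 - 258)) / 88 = 5124637 / 1056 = 4852.88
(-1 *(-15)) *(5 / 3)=25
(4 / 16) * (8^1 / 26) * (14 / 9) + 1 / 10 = 257 / 1170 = 0.22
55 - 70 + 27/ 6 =-21/ 2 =-10.50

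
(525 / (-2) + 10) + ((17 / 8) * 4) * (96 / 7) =-1903 / 14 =-135.93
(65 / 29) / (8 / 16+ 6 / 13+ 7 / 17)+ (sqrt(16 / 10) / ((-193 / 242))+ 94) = 1683412 / 17603- 484 * sqrt(10) / 965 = 94.05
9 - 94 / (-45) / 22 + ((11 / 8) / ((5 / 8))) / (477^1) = 238727 / 26235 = 9.10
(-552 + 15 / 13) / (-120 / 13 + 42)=-2387 / 142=-16.81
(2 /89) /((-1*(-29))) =0.00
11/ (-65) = -11/ 65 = -0.17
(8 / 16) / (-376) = -1 / 752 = -0.00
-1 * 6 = -6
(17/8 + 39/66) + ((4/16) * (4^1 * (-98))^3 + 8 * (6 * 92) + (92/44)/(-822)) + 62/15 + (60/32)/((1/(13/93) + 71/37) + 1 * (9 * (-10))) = -35325121267272911/2346459280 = -15054649.18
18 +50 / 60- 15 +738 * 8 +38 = 35675 / 6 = 5945.83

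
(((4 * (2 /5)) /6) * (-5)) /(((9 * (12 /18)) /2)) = -4 /9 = -0.44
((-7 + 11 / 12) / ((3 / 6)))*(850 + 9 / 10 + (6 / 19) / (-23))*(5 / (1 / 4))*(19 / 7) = -561990.12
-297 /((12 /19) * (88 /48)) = -256.50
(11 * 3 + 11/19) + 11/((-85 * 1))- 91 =-92944/1615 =-57.55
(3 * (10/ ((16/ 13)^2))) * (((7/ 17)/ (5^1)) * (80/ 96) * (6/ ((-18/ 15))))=-29575/ 4352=-6.80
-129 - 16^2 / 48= -403 / 3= -134.33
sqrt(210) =14.49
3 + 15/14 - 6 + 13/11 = -115/154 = -0.75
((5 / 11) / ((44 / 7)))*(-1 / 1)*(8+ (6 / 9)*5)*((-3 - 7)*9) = 8925 / 121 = 73.76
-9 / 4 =-2.25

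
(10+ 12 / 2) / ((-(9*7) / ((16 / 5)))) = -256 / 315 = -0.81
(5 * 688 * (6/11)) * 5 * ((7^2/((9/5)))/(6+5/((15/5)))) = 8428000/253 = 33312.25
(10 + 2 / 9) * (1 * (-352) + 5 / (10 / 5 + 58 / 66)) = -612260 / 171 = -3580.47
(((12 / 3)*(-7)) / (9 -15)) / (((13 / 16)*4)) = 56 / 39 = 1.44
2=2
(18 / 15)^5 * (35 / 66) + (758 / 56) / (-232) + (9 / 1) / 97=5865570439 / 4332020000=1.35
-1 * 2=-2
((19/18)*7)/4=133/72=1.85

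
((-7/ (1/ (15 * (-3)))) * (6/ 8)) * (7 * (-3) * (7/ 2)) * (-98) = 6806835/ 4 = 1701708.75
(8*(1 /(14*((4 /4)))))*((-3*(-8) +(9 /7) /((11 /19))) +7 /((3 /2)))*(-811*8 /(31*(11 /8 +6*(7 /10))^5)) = -18961154048000000 /27643690947972561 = -0.69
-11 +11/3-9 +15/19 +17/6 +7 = -217/38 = -5.71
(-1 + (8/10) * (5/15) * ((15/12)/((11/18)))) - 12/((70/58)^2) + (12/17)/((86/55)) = -8.24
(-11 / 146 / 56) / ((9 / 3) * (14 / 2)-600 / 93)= -0.00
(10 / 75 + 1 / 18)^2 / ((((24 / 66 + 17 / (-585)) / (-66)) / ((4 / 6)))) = -4.69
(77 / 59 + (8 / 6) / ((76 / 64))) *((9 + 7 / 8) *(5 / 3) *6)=3225175 / 13452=239.75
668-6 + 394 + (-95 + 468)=1429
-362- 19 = -381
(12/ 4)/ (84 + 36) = 1/ 40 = 0.02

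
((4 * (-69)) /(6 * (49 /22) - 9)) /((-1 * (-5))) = -12.65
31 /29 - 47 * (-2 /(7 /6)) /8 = 4523 /406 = 11.14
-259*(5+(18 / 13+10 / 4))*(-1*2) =4602.23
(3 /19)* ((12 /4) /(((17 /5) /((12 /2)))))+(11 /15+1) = 12448 /4845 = 2.57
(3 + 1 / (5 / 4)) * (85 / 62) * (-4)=-646 / 31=-20.84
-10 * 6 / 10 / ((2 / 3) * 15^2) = -1 / 25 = -0.04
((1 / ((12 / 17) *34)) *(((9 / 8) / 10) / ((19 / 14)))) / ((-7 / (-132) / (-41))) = -2.67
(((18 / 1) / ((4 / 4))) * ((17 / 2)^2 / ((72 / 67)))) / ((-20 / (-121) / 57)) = 133546611 / 320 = 417333.16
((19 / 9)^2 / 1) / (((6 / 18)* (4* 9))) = 361 / 972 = 0.37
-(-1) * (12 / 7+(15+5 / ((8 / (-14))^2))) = 3587 / 112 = 32.03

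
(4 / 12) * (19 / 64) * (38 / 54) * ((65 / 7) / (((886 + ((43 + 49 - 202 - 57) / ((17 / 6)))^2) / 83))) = 562854955 / 45724984704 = 0.01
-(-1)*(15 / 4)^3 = 3375 / 64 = 52.73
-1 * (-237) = 237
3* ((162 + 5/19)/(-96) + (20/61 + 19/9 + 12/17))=8254195/1891488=4.36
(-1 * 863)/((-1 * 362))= 863/362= 2.38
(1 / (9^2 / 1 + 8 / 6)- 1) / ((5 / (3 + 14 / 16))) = -1891 / 2470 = -0.77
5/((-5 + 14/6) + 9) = 0.79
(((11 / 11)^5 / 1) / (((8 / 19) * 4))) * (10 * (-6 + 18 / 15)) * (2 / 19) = -3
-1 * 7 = -7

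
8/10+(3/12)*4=9/5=1.80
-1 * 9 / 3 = -3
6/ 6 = 1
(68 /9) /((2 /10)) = 37.78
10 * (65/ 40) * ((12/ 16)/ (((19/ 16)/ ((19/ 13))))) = 15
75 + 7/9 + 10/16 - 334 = -257.60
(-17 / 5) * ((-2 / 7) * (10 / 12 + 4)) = 493 / 105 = 4.70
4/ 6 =2/ 3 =0.67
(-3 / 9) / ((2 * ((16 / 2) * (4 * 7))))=-1 / 1344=-0.00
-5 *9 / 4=-45 / 4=-11.25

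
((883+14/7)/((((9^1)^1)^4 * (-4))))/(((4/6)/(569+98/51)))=-8589515/297432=-28.88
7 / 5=1.40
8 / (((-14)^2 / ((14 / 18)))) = 2 / 63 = 0.03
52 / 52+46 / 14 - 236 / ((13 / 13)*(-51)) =3182 / 357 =8.91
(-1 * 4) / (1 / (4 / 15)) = -16 / 15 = -1.07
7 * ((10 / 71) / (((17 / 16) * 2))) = 560 / 1207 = 0.46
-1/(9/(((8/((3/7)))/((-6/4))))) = 112/81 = 1.38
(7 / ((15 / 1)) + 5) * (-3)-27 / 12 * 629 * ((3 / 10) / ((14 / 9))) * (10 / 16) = -837707 / 4480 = -186.99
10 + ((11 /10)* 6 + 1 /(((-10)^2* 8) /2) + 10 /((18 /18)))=10641 /400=26.60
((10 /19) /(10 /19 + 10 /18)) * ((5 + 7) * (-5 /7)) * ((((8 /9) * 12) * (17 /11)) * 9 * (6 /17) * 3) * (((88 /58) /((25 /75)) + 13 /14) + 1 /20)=-2095134336 /578347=-3622.63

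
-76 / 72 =-19 / 18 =-1.06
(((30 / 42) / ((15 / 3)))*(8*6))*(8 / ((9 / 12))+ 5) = 107.43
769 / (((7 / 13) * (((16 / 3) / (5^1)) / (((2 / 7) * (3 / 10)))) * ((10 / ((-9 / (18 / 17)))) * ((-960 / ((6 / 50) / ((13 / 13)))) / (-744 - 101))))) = -258492429 / 25088000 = -10.30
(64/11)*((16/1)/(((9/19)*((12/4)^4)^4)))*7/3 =136192/12784876137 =0.00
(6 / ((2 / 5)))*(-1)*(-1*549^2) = 4521015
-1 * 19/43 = -19/43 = -0.44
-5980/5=-1196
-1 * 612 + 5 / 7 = -4279 / 7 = -611.29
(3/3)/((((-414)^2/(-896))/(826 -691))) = -1120/1587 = -0.71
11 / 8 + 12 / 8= 23 / 8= 2.88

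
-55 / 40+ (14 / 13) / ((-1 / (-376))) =41969 / 104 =403.55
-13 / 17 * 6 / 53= -78 / 901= -0.09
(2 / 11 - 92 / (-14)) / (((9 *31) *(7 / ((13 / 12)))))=1690 / 451143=0.00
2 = 2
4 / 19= 0.21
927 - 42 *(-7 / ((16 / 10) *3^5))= 300593 / 324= 927.76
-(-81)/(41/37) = 2997/41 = 73.10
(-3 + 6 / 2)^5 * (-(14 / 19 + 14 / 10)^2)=0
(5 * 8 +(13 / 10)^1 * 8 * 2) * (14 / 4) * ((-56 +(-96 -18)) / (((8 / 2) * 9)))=-9044 / 9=-1004.89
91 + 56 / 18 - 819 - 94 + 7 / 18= -1637 / 2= -818.50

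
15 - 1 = 14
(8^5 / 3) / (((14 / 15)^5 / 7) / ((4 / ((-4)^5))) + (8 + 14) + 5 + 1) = 5205.12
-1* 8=-8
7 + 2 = 9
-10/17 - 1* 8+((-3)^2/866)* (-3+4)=-126283/14722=-8.58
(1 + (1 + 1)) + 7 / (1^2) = 10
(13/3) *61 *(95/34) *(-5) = -376675/102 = -3692.89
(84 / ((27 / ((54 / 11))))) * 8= 1344 / 11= 122.18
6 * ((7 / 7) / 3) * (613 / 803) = 1226 / 803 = 1.53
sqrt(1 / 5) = sqrt(5) / 5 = 0.45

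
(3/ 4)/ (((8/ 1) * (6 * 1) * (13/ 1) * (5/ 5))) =0.00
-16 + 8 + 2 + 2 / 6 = -17 / 3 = -5.67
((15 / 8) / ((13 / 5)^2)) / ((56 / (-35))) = -1875 / 10816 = -0.17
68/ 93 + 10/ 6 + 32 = 3199/ 93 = 34.40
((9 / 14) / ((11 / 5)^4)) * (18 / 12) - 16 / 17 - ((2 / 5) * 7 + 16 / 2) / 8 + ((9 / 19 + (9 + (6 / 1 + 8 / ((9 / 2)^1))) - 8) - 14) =-20850761809 / 2979297090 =-7.00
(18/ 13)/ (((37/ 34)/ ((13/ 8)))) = 153/ 74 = 2.07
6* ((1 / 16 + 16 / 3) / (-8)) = -259 / 64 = -4.05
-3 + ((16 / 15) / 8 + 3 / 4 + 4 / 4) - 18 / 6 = -4.12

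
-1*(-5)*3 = 15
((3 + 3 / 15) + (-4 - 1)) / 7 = -9 / 35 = -0.26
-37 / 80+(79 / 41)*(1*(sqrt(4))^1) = 3.39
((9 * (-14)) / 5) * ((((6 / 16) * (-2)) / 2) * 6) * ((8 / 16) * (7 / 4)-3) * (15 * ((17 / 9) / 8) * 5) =-273105 / 128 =-2133.63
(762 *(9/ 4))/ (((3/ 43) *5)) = 49149/ 10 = 4914.90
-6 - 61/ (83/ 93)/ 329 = -169515/ 27307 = -6.21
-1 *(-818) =818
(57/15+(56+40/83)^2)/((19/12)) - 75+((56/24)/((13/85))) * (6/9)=149500684669/76571235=1952.44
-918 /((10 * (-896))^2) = -459 /40140800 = -0.00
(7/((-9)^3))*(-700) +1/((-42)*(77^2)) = 406729157/60511374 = 6.72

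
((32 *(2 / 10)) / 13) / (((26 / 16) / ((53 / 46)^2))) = 179776 / 447005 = 0.40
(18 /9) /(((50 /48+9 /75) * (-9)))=-400 /2091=-0.19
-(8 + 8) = -16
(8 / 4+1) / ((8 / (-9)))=-27 / 8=-3.38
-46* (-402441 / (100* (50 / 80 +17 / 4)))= 949348 / 25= 37973.92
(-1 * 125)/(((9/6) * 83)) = -250/249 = -1.00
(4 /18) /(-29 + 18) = -2 /99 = -0.02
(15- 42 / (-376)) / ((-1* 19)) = -2841 / 3572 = -0.80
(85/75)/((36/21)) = 119/180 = 0.66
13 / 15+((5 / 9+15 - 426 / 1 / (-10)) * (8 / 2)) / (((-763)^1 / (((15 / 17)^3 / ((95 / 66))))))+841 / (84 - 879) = -19064851072 / 56622889995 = -0.34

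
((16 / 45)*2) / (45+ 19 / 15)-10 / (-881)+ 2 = 1858748 / 917121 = 2.03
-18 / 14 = -1.29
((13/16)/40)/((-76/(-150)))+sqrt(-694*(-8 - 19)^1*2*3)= 195/4864+18*sqrt(347)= 335.34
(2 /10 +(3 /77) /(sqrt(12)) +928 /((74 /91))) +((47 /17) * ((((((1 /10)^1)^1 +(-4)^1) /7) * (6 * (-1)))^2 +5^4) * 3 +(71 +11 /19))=sqrt(3) /154 +5588574401 /861175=6489.49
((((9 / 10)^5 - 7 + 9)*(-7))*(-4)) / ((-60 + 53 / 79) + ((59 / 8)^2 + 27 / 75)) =-1146032776 / 72340125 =-15.84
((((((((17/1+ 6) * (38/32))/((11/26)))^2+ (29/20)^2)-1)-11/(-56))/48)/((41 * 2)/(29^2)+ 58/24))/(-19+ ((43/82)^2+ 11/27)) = -215650484391291561/114349805302040000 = -1.89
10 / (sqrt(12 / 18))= 12.25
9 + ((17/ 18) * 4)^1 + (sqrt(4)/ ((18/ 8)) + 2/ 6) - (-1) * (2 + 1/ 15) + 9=376/ 15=25.07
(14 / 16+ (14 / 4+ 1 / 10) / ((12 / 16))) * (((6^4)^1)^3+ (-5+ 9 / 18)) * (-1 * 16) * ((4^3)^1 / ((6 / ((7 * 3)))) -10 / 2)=-43285752018343.80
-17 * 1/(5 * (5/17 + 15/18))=-1734/575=-3.02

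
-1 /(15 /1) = -1 /15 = -0.07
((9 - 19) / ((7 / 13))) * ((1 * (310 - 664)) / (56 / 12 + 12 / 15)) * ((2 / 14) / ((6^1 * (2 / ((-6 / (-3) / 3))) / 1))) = 19175 / 2009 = 9.54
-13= -13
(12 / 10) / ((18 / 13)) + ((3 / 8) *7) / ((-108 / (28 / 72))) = 22219 / 25920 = 0.86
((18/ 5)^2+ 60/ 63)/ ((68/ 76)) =15.55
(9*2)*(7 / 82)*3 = 4.61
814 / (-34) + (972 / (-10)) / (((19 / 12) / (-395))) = 7824643 / 323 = 24224.90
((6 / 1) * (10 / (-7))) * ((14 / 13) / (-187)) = 0.05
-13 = -13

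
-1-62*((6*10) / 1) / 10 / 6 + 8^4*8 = 32705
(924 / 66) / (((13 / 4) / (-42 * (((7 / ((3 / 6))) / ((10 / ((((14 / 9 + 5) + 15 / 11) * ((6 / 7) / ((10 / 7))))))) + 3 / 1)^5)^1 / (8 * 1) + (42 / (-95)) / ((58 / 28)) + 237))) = -1727934904154964247754914 / 912522200712890625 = -1893581.22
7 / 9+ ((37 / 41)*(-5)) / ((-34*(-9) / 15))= 6983 / 12546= 0.56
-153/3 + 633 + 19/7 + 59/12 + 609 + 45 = 104465/84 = 1243.63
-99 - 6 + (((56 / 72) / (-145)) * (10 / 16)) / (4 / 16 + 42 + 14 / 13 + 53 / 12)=-19439293 / 185136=-105.00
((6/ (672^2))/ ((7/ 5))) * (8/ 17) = 5/ 1119552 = 0.00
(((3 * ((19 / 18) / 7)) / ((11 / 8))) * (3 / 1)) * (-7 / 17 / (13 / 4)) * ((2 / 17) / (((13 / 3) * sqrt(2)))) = -912 * sqrt(2) / 537251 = -0.00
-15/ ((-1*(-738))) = -5/ 246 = -0.02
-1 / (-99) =1 / 99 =0.01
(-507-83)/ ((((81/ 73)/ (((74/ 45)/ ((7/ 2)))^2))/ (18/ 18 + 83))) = -754724224/ 76545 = -9859.88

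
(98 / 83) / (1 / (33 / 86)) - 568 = -2025575 / 3569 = -567.55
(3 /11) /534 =1 /1958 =0.00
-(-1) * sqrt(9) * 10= 30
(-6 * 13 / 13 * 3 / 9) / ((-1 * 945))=2 / 945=0.00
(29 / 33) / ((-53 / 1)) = -29 / 1749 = -0.02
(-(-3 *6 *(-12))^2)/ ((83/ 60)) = -2799360/ 83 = -33727.23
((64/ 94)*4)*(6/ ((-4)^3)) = -12/ 47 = -0.26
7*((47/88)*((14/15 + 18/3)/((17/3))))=4277/935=4.57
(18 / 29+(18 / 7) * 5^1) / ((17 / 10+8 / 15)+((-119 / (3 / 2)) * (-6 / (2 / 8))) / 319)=902880 / 549451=1.64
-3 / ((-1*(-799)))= -3 / 799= -0.00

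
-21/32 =-0.66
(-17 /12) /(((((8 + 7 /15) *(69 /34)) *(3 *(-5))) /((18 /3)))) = 289 /8763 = 0.03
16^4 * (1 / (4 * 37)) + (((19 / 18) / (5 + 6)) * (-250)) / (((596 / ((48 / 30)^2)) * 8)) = 241673354 / 545787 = 442.80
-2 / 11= -0.18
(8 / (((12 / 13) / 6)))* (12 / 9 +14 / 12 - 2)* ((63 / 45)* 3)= 546 / 5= 109.20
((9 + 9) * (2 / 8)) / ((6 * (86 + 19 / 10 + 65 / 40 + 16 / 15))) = 90 / 10871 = 0.01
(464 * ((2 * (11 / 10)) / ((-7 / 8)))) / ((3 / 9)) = -122496 / 35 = -3499.89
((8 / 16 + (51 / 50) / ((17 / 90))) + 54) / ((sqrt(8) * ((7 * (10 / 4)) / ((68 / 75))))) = 10183 * sqrt(2) / 13125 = 1.10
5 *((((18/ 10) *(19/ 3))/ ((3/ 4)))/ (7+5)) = 19/ 3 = 6.33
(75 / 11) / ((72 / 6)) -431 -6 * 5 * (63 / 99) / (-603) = -3806459 / 8844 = -430.40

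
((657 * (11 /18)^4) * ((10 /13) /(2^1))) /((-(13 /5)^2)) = -133599125 /25625808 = -5.21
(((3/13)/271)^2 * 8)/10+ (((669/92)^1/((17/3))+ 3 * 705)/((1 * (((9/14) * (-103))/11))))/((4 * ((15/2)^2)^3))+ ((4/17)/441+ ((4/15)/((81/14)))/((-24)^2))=805516563569164043/6695671595415996375000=0.00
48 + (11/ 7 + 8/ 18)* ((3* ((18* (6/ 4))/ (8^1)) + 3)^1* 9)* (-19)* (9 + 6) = -67817.62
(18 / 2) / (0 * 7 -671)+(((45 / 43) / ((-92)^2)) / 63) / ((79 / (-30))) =-905744877 / 67524560488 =-0.01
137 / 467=0.29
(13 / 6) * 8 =52 / 3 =17.33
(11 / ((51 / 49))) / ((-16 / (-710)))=191345 / 408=468.98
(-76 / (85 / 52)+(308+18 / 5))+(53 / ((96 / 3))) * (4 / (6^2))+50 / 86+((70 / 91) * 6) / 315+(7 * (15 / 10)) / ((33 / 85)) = 308659672891 / 1053692640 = 292.93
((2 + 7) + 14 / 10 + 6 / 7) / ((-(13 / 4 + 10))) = -1576 / 1855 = -0.85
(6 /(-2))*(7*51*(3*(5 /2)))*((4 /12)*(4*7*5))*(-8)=2998800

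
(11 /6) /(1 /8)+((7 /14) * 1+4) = 115 /6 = 19.17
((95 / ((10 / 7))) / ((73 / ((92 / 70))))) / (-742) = -437 / 270830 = -0.00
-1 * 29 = -29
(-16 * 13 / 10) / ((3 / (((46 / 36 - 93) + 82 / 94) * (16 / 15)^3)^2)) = -2576811815333789696 / 30571697109375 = -84287.50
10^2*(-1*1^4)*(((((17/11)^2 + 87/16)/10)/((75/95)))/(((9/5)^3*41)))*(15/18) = -0.35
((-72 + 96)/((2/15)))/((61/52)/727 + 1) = 1360944/7573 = 179.71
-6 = -6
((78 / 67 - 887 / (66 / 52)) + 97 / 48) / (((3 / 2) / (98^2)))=-59088108191 / 13266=-4454101.33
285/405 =19/27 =0.70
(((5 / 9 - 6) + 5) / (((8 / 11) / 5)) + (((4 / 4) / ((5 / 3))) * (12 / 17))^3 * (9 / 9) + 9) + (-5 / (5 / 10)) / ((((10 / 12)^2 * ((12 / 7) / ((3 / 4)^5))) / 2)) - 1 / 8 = 2700699649 / 1414944000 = 1.91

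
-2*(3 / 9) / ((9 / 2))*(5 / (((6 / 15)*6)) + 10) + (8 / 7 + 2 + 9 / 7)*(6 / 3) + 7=7976 / 567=14.07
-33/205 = -0.16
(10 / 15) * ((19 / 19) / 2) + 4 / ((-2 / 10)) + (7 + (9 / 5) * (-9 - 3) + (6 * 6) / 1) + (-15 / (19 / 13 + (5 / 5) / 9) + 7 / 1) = -2221 / 2760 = -0.80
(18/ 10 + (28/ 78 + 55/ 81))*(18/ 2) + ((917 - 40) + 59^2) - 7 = 2560277/ 585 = 4376.54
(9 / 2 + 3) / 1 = 15 / 2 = 7.50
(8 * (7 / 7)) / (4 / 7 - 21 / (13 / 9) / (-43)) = 8.80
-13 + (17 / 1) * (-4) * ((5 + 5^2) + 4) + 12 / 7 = -16263 / 7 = -2323.29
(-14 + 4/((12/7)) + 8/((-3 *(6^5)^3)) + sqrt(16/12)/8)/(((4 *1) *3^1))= -2057059307521/2115832430592 + sqrt(3)/144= -0.96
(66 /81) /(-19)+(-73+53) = -10282 /513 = -20.04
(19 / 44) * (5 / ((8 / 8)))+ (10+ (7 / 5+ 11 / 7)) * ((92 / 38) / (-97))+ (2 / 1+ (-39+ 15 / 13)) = -1254892493 / 36896860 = -34.01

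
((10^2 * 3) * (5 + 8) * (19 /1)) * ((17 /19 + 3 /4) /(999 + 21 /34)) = 1381250 /11329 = 121.92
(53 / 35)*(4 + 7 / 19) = 4399 / 665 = 6.62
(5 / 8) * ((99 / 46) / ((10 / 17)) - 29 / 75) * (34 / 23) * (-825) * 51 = -1076584245 / 8464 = -127195.68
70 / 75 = 14 / 15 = 0.93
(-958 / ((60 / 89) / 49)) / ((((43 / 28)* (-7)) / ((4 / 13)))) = 16711352 / 8385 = 1993.01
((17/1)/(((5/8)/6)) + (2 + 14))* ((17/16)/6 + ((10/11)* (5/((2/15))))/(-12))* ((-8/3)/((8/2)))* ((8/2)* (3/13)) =630112/2145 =293.76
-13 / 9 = -1.44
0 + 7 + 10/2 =12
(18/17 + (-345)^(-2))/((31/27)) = 6427401/6969575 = 0.92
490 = 490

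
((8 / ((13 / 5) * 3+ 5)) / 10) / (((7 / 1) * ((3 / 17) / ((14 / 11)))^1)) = 17 / 264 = 0.06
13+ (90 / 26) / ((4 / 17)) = 27.71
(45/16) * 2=45/8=5.62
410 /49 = 8.37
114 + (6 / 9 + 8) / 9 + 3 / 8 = 24913 / 216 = 115.34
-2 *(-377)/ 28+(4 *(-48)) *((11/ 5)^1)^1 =-395.47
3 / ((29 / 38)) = 114 / 29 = 3.93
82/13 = 6.31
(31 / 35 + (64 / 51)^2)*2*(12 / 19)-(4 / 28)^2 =655849 / 212415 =3.09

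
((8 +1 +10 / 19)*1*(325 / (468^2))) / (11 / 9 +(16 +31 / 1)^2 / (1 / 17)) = 4525 / 12021557184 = 0.00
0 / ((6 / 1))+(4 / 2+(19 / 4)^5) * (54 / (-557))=-66909969 / 285184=-234.62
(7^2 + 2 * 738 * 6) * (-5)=-44525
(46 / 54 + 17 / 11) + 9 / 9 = 3.40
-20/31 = -0.65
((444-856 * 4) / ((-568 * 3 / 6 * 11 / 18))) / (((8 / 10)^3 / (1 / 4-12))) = -39391875 / 99968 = -394.04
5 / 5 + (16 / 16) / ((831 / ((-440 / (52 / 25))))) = 8053 / 10803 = 0.75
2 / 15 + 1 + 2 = 47 / 15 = 3.13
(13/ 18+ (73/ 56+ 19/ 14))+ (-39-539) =-289607/ 504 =-574.62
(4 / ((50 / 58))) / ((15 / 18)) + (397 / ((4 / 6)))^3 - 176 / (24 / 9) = 211176298443 / 1000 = 211176298.44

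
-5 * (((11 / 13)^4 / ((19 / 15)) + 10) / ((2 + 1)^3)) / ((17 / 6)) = -56462050 / 83026827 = -0.68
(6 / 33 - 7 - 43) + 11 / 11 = -537 / 11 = -48.82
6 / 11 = 0.55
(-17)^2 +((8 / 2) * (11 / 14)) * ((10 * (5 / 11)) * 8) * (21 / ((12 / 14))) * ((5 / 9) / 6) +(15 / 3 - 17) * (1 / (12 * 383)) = 5669522 / 10341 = 548.26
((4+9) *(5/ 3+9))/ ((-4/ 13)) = -1352/ 3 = -450.67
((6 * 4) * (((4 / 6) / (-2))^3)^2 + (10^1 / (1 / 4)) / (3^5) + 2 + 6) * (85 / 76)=14110 / 1539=9.17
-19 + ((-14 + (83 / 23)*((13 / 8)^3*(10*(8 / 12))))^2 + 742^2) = 43565948145529 / 78004224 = 558507.55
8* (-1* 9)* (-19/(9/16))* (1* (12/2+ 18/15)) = 87552/5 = 17510.40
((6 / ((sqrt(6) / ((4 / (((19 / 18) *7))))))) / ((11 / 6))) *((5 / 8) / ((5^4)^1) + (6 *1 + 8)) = 756054 *sqrt(6) / 182875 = 10.13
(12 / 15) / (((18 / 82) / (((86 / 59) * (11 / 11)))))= 14104 / 2655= 5.31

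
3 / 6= 1 / 2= 0.50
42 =42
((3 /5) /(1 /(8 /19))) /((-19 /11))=-264 /1805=-0.15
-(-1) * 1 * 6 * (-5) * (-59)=1770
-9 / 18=-1 / 2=-0.50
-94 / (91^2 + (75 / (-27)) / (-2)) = -0.01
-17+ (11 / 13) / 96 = -21205 / 1248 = -16.99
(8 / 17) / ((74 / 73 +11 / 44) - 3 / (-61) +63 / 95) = 13537120 / 56843427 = 0.24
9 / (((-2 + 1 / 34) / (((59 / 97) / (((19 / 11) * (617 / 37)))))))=-7347978 / 76187777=-0.10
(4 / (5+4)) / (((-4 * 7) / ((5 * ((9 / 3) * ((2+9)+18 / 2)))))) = -100 / 21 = -4.76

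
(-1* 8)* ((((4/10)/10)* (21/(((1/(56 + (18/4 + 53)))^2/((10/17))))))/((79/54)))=-233735544/6715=-34807.97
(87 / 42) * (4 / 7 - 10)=-957 / 49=-19.53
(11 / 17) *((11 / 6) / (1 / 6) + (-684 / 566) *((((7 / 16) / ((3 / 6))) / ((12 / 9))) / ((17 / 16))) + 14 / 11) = 609984 / 81787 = 7.46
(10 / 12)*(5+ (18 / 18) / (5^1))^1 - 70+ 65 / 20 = -749 / 12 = -62.42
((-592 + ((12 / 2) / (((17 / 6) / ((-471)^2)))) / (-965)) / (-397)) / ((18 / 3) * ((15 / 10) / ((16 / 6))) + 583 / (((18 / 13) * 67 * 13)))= 85375325664 / 121222467205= 0.70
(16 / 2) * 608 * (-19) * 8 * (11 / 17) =-8132608 / 17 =-478388.71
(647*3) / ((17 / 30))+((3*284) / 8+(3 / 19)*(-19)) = 119979 / 34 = 3528.79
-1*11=-11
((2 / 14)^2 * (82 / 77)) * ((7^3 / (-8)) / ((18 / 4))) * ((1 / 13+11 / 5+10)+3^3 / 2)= -45797 / 8580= -5.34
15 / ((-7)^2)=15 / 49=0.31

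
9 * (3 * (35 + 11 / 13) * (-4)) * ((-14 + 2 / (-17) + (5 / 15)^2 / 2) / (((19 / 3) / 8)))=22211424 / 323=68766.02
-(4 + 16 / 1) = -20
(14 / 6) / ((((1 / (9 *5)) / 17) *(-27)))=-595 / 9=-66.11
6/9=2/3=0.67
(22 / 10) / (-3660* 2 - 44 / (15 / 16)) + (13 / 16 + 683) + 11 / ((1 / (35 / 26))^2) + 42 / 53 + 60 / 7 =9881544705481 / 13856980592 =713.11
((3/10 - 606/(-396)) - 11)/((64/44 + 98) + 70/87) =-2581/28220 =-0.09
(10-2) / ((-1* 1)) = -8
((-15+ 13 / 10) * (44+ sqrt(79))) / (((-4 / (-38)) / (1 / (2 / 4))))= -57266 / 5 - 2603 * sqrt(79) / 10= -13766.80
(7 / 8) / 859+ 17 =17.00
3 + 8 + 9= 20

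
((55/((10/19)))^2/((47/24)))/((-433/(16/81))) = -1397792/549477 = -2.54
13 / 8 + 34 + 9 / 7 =2067 / 56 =36.91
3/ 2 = 1.50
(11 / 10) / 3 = 0.37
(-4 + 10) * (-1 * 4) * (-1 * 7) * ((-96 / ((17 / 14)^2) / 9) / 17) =-351232 / 4913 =-71.49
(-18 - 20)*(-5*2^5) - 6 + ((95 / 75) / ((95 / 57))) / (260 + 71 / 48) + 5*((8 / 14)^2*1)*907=16593593834 / 2196425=7554.82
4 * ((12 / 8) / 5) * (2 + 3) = 6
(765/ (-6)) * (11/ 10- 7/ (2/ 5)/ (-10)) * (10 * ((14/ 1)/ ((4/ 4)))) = -101745/ 2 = -50872.50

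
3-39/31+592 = 18406/31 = 593.74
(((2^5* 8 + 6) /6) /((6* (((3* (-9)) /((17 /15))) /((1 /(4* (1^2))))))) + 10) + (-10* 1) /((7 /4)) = 859211 /204120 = 4.21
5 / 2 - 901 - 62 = -1921 / 2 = -960.50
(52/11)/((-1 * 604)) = -13/1661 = -0.01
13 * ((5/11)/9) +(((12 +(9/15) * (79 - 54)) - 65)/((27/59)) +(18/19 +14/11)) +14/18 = -447956/5643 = -79.38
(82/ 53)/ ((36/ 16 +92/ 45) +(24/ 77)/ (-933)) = 353457720/ 981008323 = 0.36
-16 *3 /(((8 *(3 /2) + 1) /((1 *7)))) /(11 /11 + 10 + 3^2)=-84 /65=-1.29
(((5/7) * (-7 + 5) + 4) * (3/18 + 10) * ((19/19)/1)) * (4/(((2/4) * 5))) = 41.83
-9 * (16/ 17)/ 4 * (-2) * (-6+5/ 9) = -392/ 17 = -23.06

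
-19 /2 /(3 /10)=-95 /3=-31.67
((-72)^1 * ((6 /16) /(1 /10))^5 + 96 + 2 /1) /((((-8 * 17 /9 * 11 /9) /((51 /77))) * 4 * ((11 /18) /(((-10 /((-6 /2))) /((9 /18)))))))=24865573995 /4770304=5212.58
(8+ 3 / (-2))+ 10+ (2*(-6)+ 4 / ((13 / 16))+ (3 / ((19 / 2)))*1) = 4811 / 494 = 9.74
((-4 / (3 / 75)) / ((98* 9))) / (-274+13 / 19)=950 / 2290113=0.00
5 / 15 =1 / 3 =0.33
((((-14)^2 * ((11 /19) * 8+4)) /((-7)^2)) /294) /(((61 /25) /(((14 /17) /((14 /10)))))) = 82000 /2896341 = 0.03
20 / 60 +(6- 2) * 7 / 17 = 101 / 51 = 1.98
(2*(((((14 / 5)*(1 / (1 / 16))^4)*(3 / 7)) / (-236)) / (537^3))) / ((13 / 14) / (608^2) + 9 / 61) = -20689260118016 / 709265304833555565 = -0.00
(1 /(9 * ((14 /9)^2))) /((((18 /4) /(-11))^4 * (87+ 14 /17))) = 0.02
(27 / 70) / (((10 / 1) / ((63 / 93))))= 81 / 3100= 0.03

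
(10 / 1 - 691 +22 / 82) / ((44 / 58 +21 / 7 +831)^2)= -11736155 / 12013558912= -0.00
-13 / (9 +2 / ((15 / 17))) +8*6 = 46.85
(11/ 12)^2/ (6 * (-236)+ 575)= -121/ 121104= -0.00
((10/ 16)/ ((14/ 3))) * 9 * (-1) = -135/ 112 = -1.21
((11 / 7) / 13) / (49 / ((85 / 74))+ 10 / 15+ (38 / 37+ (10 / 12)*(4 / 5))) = 103785 / 38652796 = 0.00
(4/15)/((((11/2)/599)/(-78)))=-2265.31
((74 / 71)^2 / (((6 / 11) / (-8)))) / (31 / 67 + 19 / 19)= -8071624 / 741027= -10.89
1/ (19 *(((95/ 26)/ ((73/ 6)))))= 949/ 5415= 0.18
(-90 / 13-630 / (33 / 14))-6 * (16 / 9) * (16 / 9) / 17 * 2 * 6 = -6291994 / 21879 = -287.58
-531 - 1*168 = -699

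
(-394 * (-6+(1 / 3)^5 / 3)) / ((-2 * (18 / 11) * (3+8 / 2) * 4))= -25.79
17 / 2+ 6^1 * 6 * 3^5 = 17513 / 2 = 8756.50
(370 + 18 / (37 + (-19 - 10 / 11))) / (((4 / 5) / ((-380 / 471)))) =-374.20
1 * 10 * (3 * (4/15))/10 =4/5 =0.80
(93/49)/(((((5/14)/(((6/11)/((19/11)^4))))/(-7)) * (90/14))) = -1155308/3258025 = -0.35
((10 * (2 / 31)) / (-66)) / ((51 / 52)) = -520 / 52173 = -0.01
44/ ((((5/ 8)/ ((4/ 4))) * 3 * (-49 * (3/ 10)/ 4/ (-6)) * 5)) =5632/ 735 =7.66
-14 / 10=-1.40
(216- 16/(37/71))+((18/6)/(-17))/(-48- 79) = 185.30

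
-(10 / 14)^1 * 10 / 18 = -0.40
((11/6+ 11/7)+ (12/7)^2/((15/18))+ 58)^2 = 9110511601/2160900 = 4216.07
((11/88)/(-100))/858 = -1/686400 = -0.00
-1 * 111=-111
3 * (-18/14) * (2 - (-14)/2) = -34.71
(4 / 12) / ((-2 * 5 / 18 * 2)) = -3 / 10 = -0.30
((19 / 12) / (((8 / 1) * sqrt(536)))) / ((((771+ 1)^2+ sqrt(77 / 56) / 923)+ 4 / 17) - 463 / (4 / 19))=-5068193 * sqrt(737) / 4466791600644575100277296+ 11110767216851393 * sqrt(134) / 8933583201289150200554592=0.00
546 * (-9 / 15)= -327.60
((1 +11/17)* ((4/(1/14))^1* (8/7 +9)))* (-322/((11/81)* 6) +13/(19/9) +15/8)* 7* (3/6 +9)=-4504003854/187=-24085582.11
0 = 0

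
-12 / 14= -0.86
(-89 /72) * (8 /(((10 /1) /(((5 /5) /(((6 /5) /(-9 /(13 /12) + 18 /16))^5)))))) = 5915946665705625 /778657857536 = 7597.62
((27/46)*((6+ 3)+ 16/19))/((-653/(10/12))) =-8415/1141444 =-0.01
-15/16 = -0.94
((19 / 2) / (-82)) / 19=-1 / 164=-0.01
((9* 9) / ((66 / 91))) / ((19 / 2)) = 2457 / 209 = 11.76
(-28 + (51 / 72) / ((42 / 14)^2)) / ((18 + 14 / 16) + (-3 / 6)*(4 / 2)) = -6031 / 3861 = -1.56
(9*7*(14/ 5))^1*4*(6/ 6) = 3528/ 5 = 705.60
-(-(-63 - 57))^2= -14400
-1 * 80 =-80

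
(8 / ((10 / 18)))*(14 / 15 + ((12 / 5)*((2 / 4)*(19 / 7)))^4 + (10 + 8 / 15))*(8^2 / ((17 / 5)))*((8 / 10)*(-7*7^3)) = -3430253862912 / 53125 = -64569484.48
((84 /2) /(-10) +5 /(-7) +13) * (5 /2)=283 /14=20.21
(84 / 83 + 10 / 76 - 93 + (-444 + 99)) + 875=438.14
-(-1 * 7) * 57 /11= 36.27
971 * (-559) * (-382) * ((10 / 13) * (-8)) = -1275971680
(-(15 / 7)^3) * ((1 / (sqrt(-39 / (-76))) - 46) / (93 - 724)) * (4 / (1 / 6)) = -3726000 / 216433 + 54000 * sqrt(741) / 2813629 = -16.69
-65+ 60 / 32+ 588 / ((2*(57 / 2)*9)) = -84787 / 1368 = -61.98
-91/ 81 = -1.12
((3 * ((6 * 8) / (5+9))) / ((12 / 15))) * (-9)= -810 / 7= -115.71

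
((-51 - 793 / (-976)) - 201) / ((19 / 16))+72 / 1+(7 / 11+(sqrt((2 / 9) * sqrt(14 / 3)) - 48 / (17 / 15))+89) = -327739 / 3553+6^(3 / 4) * 7^(1 / 4) / 9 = -91.55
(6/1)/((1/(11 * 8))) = 528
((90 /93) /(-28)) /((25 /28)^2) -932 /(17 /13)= -46952356 /65875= -712.75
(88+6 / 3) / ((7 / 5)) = 450 / 7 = 64.29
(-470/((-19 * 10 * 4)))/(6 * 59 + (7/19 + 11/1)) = 47/27768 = 0.00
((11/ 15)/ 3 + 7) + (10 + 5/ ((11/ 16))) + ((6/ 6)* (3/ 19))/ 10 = 92293/ 3762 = 24.53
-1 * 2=-2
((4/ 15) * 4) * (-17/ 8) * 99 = -1122/ 5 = -224.40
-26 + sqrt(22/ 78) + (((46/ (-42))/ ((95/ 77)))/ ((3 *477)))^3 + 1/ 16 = -28151502440405876557/ 1085359130222526000 + sqrt(429)/ 39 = -25.41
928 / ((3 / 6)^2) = 3712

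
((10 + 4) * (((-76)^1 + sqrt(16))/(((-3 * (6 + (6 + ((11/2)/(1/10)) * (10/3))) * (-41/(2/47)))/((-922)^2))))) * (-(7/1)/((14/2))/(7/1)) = 122412096/564611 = 216.81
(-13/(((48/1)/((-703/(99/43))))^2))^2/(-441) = -141117809663656803289/224876626399789056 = -627.53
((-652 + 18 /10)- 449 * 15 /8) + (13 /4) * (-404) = -112203 /40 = -2805.08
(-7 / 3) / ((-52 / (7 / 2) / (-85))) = -4165 / 312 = -13.35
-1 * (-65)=65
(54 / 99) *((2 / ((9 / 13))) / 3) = 52 / 99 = 0.53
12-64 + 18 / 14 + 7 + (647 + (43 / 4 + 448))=29737 / 28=1062.04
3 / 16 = 0.19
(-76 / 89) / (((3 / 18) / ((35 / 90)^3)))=-6517 / 21627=-0.30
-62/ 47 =-1.32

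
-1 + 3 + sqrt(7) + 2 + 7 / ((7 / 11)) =sqrt(7) + 15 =17.65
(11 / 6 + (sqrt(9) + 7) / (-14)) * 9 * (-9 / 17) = -5.33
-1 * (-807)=807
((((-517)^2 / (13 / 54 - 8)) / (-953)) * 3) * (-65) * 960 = -2701971043200 / 399307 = -6766650.83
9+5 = 14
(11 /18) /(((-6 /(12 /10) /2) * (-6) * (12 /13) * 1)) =143 /3240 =0.04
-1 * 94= -94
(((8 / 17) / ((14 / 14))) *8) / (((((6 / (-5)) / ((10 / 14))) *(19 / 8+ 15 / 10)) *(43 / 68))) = -25600 / 27993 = -0.91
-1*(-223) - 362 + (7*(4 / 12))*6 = -125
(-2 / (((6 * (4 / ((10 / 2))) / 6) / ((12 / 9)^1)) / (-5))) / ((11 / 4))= 200 / 33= 6.06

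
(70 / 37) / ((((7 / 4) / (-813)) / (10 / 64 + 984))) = -128019045 / 148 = -864993.55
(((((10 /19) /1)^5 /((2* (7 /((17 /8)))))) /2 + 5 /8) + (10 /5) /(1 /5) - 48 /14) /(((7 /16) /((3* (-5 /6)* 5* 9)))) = -32087985975 /17332693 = -1851.30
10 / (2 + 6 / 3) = 5 / 2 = 2.50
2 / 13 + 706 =9180 / 13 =706.15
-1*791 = -791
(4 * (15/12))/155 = 1/31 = 0.03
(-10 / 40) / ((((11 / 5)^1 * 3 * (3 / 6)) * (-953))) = 5 / 62898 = 0.00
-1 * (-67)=67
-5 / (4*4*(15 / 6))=-1 / 8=-0.12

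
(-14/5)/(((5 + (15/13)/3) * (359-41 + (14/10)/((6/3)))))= -26/15935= -0.00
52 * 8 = 416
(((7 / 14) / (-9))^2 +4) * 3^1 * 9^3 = 35019 / 4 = 8754.75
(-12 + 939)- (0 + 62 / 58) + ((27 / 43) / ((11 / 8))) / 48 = 25402253 / 27434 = 925.94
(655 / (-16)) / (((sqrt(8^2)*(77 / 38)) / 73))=-908485 / 4928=-184.35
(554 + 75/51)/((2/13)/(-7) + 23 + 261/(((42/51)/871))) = 1718626/854153661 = 0.00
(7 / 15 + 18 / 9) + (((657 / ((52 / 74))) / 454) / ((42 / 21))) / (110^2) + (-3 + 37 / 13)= 1982091647 / 856970400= 2.31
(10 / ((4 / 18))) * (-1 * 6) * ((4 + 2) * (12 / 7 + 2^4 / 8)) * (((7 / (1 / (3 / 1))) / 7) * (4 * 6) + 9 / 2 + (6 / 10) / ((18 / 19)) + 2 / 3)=-3276936 / 7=-468133.71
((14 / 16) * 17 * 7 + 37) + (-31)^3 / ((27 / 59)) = -14030869 / 216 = -64957.73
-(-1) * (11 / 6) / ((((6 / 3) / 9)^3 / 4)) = 2673 / 4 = 668.25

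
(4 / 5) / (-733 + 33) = -1 / 875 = -0.00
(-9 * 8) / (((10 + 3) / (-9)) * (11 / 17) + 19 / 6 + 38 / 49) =-1079568 / 45095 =-23.94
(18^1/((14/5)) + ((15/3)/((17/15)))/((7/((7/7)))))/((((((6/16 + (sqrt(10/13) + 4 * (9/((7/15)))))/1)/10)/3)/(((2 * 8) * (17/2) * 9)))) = 819136281600/244944293 - 812851200 * sqrt(130)/244944293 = 3306.34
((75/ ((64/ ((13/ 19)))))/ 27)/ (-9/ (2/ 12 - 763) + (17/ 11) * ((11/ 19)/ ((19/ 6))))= 28262975/ 280136448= 0.10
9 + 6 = 15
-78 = -78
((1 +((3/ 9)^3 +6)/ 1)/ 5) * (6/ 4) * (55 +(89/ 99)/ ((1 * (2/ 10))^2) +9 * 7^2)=975251/ 891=1094.56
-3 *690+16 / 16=-2069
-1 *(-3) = 3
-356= -356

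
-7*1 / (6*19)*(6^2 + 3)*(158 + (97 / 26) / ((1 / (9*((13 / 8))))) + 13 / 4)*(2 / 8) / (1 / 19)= -314223 / 128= -2454.87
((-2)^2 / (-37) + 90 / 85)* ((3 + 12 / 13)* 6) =828 / 37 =22.38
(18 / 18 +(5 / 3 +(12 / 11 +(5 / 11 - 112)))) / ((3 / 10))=-35570 / 99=-359.29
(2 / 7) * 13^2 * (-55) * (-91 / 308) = 10985 / 14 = 784.64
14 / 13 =1.08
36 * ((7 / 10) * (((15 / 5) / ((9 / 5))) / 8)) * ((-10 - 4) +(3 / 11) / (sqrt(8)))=-147 / 2 +63 * sqrt(2) / 176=-72.99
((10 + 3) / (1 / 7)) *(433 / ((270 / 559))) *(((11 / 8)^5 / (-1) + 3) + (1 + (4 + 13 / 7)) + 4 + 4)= 9341164718873 / 8847360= 1055813.79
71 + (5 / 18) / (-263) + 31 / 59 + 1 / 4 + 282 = 197622607 / 558612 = 353.77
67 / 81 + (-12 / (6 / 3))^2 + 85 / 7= 27766 / 567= 48.97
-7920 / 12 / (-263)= 660 / 263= 2.51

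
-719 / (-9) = 79.89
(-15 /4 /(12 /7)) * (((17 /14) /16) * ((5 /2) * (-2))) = 425 /512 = 0.83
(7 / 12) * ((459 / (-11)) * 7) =-7497 / 44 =-170.39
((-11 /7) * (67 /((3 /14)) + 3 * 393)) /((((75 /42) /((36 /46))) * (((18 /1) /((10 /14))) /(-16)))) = 315040 /483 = 652.26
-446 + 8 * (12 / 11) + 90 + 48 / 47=-179012 / 517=-346.25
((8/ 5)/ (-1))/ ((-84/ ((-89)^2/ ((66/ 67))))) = 530707/ 3465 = 153.16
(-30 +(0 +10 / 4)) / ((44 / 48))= -30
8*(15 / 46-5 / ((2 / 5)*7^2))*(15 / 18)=1600 / 3381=0.47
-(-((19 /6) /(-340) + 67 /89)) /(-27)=-134989 /4902120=-0.03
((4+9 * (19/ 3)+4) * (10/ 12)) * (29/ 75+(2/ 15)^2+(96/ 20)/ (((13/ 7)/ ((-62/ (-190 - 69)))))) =110731/ 1998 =55.42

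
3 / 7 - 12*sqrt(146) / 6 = 3 / 7 - 2*sqrt(146) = -23.74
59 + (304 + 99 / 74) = 26961 / 74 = 364.34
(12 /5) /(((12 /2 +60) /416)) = 832 /55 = 15.13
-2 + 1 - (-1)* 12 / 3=3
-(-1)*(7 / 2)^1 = 7 / 2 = 3.50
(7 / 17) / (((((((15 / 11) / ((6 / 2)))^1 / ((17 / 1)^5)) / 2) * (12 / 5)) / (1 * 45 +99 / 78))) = 2578877917 / 52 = 49593806.10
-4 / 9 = -0.44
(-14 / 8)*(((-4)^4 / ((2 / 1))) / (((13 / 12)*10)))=-20.68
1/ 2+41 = 41.50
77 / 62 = 1.24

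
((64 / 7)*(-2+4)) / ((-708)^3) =-2 / 38816631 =-0.00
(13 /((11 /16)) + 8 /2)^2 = 63504 /121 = 524.83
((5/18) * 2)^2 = 25/81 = 0.31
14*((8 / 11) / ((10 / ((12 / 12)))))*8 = 448 / 55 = 8.15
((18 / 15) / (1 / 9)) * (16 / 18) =48 / 5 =9.60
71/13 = 5.46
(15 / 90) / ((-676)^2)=1 / 2741856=0.00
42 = 42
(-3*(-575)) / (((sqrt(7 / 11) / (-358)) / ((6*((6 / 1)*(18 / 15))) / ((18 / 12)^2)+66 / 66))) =-12474510*sqrt(77) / 7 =-15637625.86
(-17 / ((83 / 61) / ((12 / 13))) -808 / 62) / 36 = -205420 / 301041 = -0.68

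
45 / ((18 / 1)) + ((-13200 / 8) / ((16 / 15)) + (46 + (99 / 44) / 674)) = -2019805 / 1348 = -1498.37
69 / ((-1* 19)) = -69 / 19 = -3.63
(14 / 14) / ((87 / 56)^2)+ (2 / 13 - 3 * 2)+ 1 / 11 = -5780839 / 1082367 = -5.34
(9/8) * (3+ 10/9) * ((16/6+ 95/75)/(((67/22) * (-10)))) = -24013/40200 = -0.60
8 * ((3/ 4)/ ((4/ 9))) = 27/ 2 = 13.50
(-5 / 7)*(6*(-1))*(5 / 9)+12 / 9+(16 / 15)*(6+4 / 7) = 1126 / 105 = 10.72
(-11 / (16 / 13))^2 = 20449 / 256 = 79.88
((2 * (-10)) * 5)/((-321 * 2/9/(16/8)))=300/107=2.80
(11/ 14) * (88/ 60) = 121/ 105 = 1.15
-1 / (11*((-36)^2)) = -1 / 14256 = -0.00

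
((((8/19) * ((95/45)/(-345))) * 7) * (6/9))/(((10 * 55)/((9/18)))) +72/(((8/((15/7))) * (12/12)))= 345819179/17931375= 19.29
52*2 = 104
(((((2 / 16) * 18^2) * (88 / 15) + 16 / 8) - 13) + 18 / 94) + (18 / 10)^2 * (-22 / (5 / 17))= -91418 / 5875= -15.56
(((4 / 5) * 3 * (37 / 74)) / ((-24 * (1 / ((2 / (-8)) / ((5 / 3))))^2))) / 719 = -9 / 5752000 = -0.00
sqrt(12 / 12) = 1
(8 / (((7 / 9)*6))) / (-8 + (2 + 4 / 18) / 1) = -27 / 91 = -0.30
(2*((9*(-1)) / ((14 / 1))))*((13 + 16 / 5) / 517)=-729 / 18095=-0.04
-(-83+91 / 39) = 242 / 3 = 80.67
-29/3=-9.67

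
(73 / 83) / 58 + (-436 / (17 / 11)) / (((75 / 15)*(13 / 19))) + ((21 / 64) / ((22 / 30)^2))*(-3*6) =-93.43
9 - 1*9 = 0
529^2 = 279841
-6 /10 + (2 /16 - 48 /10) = -211 /40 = -5.28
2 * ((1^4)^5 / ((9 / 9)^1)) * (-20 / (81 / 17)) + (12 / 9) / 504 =-8.39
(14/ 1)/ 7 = 2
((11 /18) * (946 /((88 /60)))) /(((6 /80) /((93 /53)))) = 1466300 /159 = 9222.01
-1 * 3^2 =-9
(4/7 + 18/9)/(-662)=-9/2317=-0.00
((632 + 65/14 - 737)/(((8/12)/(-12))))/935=2529/1309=1.93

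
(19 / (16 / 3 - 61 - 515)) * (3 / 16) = -171 / 27392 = -0.01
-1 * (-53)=53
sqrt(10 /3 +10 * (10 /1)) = sqrt(930) /3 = 10.17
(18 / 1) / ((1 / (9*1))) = 162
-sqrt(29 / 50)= -sqrt(58) / 10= -0.76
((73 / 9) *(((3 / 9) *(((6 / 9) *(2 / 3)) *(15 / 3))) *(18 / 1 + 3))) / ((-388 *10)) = -0.03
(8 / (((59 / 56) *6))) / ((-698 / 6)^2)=672 / 7186259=0.00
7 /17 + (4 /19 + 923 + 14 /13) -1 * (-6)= 3908006 /4199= 930.70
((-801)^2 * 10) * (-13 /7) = -83408130 /7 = -11915447.14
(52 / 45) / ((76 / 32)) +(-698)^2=416559836 / 855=487204.49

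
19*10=190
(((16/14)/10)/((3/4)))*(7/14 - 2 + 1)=-8/105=-0.08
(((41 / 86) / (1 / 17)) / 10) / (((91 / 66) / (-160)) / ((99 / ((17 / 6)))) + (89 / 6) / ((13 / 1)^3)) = 480267504288 / 3854752243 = 124.59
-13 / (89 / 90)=-1170 / 89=-13.15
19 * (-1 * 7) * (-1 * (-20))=-2660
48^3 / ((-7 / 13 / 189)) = -38817792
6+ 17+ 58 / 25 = 633 / 25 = 25.32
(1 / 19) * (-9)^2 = 81 / 19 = 4.26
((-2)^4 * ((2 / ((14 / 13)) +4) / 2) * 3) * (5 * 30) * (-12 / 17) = -1771200 / 119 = -14884.03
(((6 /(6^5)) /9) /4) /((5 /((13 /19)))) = 13 /4432320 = 0.00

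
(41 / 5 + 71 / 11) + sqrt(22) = sqrt(22) + 806 / 55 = 19.34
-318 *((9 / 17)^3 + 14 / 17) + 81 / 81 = -1513537 / 4913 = -308.07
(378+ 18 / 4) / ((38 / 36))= 6885 / 19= 362.37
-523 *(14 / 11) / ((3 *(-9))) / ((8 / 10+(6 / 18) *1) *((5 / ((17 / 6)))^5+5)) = 611540762 / 621705843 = 0.98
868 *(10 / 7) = 1240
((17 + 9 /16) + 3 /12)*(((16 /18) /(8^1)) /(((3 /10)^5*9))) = 593750 /6561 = 90.50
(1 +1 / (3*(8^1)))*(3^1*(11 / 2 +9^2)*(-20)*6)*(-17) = 551437.50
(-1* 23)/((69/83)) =-83/3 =-27.67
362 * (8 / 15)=2896 / 15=193.07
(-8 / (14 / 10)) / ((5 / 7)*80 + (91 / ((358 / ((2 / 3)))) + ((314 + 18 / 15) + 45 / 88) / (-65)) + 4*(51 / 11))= -614328000 / 7633097833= -0.08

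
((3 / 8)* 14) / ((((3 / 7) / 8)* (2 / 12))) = 588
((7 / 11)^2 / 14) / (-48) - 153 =-1777255 / 11616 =-153.00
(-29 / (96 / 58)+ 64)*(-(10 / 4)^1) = -11155 / 96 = -116.20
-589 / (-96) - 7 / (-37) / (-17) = 369809 / 60384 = 6.12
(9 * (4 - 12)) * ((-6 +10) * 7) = -2016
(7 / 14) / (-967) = -1 / 1934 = -0.00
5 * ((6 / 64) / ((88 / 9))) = 135 / 2816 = 0.05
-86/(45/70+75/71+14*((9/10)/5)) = -20.38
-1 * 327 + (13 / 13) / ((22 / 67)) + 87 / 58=-3547 / 11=-322.45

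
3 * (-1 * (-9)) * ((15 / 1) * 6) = 2430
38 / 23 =1.65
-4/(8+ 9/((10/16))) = -5/28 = -0.18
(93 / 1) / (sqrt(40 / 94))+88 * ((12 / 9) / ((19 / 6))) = 704 / 19+93 * sqrt(235) / 10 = 179.62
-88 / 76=-1.16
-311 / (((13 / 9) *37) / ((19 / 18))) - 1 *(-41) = 33533 / 962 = 34.86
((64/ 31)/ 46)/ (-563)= -0.00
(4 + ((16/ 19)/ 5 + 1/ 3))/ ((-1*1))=-1283/ 285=-4.50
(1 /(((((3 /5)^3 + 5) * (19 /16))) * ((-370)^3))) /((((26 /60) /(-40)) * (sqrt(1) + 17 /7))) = 175 /2039340433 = 0.00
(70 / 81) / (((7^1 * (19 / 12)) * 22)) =20 / 5643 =0.00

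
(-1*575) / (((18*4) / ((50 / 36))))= -14375 / 1296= -11.09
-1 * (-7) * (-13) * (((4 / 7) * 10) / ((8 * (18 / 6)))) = -65 / 3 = -21.67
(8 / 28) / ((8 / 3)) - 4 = -109 / 28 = -3.89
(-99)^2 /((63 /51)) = 55539 /7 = 7934.14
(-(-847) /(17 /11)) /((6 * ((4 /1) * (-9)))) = -2.54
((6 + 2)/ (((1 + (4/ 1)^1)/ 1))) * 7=56/ 5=11.20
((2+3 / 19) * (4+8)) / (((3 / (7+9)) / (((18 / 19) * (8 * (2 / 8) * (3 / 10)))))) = 141696 / 1805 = 78.50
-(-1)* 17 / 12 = 17 / 12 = 1.42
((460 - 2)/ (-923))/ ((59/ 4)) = -1832/ 54457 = -0.03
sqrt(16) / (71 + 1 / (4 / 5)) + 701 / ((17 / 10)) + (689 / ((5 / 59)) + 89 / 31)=382794744 / 44795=8545.48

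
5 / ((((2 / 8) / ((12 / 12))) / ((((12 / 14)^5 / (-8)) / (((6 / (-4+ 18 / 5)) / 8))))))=10368 / 16807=0.62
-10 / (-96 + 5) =10 / 91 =0.11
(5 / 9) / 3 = 5 / 27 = 0.19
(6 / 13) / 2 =3 / 13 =0.23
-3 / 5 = -0.60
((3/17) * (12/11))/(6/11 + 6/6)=36/289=0.12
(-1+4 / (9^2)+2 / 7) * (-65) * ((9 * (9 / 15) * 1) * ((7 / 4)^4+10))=24313861 / 5376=4522.67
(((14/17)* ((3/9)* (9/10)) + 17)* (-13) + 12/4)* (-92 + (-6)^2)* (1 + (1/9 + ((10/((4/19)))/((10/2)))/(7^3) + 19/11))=14639790164/412335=35504.60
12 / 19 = 0.63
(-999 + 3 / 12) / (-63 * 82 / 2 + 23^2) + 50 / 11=454745 / 90376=5.03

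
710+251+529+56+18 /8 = 6193 /4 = 1548.25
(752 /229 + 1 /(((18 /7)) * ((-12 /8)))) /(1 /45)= 93505 /687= 136.11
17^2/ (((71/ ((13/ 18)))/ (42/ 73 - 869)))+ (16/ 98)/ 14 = -2552.94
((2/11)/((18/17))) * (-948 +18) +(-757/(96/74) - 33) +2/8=-409711/528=-775.97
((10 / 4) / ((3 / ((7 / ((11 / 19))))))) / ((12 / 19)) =12635 / 792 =15.95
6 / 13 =0.46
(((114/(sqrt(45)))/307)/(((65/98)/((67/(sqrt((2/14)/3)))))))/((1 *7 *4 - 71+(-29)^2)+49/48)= 1710912 *sqrt(105)/546667225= 0.03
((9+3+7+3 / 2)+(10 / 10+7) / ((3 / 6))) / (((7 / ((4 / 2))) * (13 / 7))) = 73 / 13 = 5.62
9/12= 3/4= 0.75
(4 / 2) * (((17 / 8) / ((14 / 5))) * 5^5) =265625 / 56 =4743.30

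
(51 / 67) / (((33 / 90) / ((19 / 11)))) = 29070 / 8107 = 3.59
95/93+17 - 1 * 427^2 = -16954921/93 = -182310.98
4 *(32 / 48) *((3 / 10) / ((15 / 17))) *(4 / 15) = 272 / 1125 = 0.24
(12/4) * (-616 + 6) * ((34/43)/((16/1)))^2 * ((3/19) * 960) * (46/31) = -1094760900/1089061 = -1005.23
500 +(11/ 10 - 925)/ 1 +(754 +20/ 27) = 89327/ 270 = 330.84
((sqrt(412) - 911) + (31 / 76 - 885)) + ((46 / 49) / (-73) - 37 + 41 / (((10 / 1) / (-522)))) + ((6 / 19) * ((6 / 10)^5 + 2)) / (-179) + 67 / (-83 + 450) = -221706965375848613 / 55808666987500 + 2 * sqrt(103) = -3952.33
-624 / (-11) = 624 / 11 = 56.73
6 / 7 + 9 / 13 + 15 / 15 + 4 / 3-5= -305 / 273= -1.12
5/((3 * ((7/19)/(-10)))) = -950/21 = -45.24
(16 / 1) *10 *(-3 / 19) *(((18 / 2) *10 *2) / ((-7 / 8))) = 691200 / 133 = 5196.99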